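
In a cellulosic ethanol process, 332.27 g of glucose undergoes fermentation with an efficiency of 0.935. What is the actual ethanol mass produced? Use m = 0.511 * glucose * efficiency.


Actual ethanol: m = 0.511 * 332.27 * 0.935
m = 158.7536 g

158.7536 g


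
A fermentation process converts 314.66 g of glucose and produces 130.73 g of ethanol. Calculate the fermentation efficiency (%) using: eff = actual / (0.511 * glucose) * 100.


Fermentation efficiency = (actual / (0.511 * glucose)) * 100
= (130.73 / (0.511 * 314.66)) * 100
= 81.3042%

81.3042%


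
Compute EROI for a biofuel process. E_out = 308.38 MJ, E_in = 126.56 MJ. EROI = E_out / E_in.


EROI = E_out / E_in
= 308.38 / 126.56
= 2.4366

2.4366


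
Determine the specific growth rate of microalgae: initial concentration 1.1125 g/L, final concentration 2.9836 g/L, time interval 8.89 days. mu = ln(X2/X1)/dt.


mu = ln(X2/X1) / dt
= ln(2.9836/1.1125) / 8.89
= 0.1110 per day

0.1110 per day


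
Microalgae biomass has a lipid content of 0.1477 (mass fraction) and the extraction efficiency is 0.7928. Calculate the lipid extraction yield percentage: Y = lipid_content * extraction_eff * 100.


Y = lipid_content * extraction_eff * 100
= 0.1477 * 0.7928 * 100
= 11.7097%

11.7097%


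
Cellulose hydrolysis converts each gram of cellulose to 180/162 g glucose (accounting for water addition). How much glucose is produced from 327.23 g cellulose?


glucose = cellulose * 180/162
= 327.23 * 180/162
= 363.5889 g

363.5889 g


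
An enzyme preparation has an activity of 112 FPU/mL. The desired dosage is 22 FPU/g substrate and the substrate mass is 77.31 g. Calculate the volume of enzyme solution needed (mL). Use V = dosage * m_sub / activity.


V = dosage * m_sub / activity
V = 22 * 77.31 / 112
V = 15.1859 mL

15.1859 mL


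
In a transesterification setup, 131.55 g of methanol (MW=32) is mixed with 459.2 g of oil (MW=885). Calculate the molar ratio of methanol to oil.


Molar ratio = n_MeOH / n_oil = (MeOH/32) / (oil/885) = (MeOH * 885) / (32 * oil)
= (131.55 * 885) / (32 * 459.2)
= 7.9229

7.9229


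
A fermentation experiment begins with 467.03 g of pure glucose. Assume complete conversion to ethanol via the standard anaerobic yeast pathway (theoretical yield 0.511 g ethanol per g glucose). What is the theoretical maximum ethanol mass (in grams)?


Theoretical ethanol yield: m_EtOH = 0.511 * m_glucose
m_EtOH = 0.511 * 467.03 = 238.6523 g

238.6523 g


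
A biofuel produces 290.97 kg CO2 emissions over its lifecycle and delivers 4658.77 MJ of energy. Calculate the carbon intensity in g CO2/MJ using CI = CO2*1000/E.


CI = CO2 * 1000 / E
= 290.97 * 1000 / 4658.77
= 62.4564 g CO2/MJ

62.4564 g CO2/MJ


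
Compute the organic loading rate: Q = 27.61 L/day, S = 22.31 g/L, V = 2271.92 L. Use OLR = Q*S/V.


OLR = Q * S / V
= 27.61 * 22.31 / 2271.92
= 0.2711 g/L/day

0.2711 g/L/day


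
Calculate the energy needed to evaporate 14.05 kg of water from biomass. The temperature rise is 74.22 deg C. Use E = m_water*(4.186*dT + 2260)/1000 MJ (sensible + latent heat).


E = m_water * (4.186 * dT + 2260) / 1000
= 14.05 * (4.186 * 74.22 + 2260) / 1000
= 36.1181 MJ

36.1181 MJ


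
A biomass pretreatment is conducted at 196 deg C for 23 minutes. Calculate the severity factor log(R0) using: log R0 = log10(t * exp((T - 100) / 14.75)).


logR0 = log10(t * exp((T - 100) / 14.75))
= log10(23 * exp((196 - 100) / 14.75))
= 4.1883

4.1883


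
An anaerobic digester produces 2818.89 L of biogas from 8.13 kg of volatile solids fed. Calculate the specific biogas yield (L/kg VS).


Y = V / VS
= 2818.89 / 8.13
= 346.7269 L/kg VS

346.7269 L/kg VS


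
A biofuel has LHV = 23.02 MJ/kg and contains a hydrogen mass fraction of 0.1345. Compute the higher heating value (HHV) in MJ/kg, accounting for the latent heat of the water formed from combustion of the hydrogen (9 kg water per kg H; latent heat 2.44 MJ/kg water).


HHV = LHV + H_frac * 9 * 2.44
= 23.02 + 0.1345 * 9 * 2.44
= 25.9736 MJ/kg

25.9736 MJ/kg


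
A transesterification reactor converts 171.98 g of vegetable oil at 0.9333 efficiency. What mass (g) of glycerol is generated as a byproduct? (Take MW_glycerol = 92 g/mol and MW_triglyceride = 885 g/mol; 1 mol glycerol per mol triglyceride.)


glycerol = oil * conv * (92/885)
= 171.98 * 0.9333 * 92 / 885
= 16.6857 g

16.6857 g


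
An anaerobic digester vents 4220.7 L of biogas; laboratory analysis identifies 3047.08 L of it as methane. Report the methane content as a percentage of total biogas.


CH4% = V_CH4 / V_total * 100
= 3047.08 / 4220.7 * 100
= 72.1937%

72.1937%


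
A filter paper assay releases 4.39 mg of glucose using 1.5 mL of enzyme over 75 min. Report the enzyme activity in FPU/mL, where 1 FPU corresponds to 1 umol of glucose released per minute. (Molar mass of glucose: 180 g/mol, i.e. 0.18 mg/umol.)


Activity = glucose_mg / (0.18 mg/umol * V_mL * t_min)
= 4.39 / (0.18 * 1.5 * 75)
= 0.2168 FPU/mL

0.2168 FPU/mL


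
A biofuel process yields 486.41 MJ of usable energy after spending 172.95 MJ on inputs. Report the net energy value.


NEV = E_out - E_in
= 486.41 - 172.95
= 313.4600 MJ

313.4600 MJ


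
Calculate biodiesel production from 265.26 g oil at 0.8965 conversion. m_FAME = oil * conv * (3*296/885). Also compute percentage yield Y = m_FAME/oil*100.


m_FAME = oil * conv * (3 * 296 / 885) = oil * conv * (888/885)
= 265.26 * 0.8965 * 888 / 885
= 238.6117 g
Y = m_FAME / oil * 100 = conv * (888/885) * 100
= 0.8965 * 888 / 885 * 100
= 89.95%

238.6117 g FAME; Y = 89.95%


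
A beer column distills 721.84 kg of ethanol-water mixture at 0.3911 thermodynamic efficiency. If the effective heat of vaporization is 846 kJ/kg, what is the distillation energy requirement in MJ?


E = m * 846 / (eta * 1000)
= 721.84 * 846 / (0.3911 * 1000)
= 1561.4335 MJ

1561.4335 MJ


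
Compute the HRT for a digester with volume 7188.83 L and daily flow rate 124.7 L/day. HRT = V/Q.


HRT = V / Q
= 7188.83 / 124.7
= 57.6490 days

57.6490 days


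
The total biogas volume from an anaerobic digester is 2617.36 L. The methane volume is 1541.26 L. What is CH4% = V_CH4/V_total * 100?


CH4% = V_CH4 / V_total * 100
= 1541.26 / 2617.36 * 100
= 58.8861%

58.8861%


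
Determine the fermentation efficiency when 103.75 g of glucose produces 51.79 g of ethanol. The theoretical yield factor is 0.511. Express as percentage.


Fermentation efficiency = (actual / (0.511 * glucose)) * 100
= (51.79 / (0.511 * 103.75)) * 100
= 97.6870%

97.6870%


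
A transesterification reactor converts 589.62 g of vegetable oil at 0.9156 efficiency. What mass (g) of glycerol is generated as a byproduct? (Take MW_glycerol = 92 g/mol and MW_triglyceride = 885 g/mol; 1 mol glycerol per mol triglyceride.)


glycerol = oil * conv * (92/885)
= 589.62 * 0.9156 * 92 / 885
= 56.1206 g

56.1206 g


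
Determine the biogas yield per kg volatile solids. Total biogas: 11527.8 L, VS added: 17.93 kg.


Y = V / VS
= 11527.8 / 17.93
= 642.9336 L/kg VS

642.9336 L/kg VS


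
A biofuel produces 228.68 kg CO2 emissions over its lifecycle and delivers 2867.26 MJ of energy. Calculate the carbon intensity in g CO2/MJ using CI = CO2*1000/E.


CI = CO2 * 1000 / E
= 228.68 * 1000 / 2867.26
= 79.7556 g CO2/MJ

79.7556 g CO2/MJ


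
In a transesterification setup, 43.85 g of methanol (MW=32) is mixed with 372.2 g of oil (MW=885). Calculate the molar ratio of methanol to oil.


Molar ratio = n_MeOH / n_oil = (MeOH/32) / (oil/885) = (MeOH * 885) / (32 * oil)
= (43.85 * 885) / (32 * 372.2)
= 3.2583

3.2583


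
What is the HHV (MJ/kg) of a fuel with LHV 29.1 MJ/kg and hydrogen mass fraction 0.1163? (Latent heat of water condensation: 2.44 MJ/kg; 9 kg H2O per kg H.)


HHV = LHV + H_frac * 9 * 2.44
= 29.1 + 0.1163 * 9 * 2.44
= 31.6539 MJ/kg

31.6539 MJ/kg


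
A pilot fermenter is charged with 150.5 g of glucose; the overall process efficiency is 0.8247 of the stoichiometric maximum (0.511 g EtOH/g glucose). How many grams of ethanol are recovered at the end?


Actual ethanol: m = 0.511 * 150.5 * 0.8247
m = 63.4240 g

63.4240 g


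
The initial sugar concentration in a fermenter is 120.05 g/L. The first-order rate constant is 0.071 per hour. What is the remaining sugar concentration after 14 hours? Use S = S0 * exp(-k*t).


S = S0 * exp(-k * t)
S = 120.05 * exp(-0.071 * 14)
S = 44.4297 g/L

44.4297 g/L


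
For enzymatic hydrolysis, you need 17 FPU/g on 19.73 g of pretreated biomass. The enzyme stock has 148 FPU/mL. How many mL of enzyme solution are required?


V = dosage * m_sub / activity
V = 17 * 19.73 / 148
V = 2.2663 mL

2.2663 mL


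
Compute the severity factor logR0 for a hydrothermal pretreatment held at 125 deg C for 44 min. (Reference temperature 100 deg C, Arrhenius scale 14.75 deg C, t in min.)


logR0 = log10(t * exp((T - 100) / 14.75))
= log10(44 * exp((125 - 100) / 14.75))
= 2.3795

2.3795


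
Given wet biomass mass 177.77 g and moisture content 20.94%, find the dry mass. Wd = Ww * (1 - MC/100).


Wd = Ww * (1 - MC/100)
= 177.77 * (1 - 20.94/100)
= 140.5450 g

140.5450 g


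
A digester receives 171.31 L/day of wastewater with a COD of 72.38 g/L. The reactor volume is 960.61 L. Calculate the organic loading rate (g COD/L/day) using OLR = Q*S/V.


OLR = Q * S / V
= 171.31 * 72.38 / 960.61
= 12.9079 g/L/day

12.9079 g/L/day


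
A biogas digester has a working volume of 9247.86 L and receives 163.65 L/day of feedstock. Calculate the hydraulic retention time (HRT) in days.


HRT = V / Q
= 9247.86 / 163.65
= 56.5100 days

56.5100 days


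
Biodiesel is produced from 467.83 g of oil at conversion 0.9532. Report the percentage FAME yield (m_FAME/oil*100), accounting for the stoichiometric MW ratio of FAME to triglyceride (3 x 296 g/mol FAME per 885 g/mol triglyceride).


m_FAME = oil * conv * (3 * 296 / 885) = oil * conv * (888/885)
= 467.83 * 0.9532 * 888 / 885
= 447.4472 g
Y = m_FAME / oil * 100 = conv * (888/885) * 100
= 0.9532 * 888 / 885 * 100
= 95.64%

95.64%


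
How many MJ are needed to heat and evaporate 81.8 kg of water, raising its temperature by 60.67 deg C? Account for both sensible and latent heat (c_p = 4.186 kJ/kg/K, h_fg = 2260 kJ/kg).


E = m_water * (4.186 * dT + 2260) / 1000
= 81.8 * (4.186 * 60.67 + 2260) / 1000
= 205.6423 MJ

205.6423 MJ


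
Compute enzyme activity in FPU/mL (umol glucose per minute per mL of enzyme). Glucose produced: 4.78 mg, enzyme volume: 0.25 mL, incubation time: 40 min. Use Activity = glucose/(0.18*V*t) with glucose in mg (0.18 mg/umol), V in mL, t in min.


Activity = glucose_mg / (0.18 mg/umol * V_mL * t_min)
= 4.78 / (0.18 * 0.25 * 40)
= 2.6556 FPU/mL

2.6556 FPU/mL


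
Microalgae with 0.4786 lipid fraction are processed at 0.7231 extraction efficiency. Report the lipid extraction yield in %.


Y = lipid_content * extraction_eff * 100
= 0.4786 * 0.7231 * 100
= 34.6076%

34.6076%


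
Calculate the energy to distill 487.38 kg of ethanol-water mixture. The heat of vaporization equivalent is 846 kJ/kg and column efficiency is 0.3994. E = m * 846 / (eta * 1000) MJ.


E = m * 846 / (eta * 1000)
= 487.38 * 846 / (0.3994 * 1000)
= 1032.3572 MJ

1032.3572 MJ


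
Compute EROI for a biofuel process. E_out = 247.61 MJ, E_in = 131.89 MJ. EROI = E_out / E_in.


EROI = E_out / E_in
= 247.61 / 131.89
= 1.8774

1.8774


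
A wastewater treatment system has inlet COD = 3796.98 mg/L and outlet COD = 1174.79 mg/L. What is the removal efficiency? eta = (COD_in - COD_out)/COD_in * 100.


eta = (COD_in - COD_out) / COD_in * 100
= (3796.98 - 1174.79) / 3796.98 * 100
= 69.0599%

69.0599%


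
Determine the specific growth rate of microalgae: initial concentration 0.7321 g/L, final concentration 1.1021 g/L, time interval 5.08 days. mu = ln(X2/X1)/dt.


mu = ln(X2/X1) / dt
= ln(1.1021/0.7321) / 5.08
= 0.0805 per day

0.0805 per day


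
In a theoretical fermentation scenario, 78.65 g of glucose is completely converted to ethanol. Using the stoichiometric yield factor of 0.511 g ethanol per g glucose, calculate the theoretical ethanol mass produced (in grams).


Theoretical ethanol yield: m_EtOH = 0.511 * m_glucose
m_EtOH = 0.511 * 78.65 = 40.1902 g

40.1902 g


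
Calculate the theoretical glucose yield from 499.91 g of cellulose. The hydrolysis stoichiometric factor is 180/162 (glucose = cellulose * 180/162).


glucose = cellulose * 180/162
= 499.91 * 180/162
= 555.4556 g

555.4556 g


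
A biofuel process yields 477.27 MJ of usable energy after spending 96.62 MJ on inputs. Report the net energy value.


NEV = E_out - E_in
= 477.27 - 96.62
= 380.6500 MJ

380.6500 MJ


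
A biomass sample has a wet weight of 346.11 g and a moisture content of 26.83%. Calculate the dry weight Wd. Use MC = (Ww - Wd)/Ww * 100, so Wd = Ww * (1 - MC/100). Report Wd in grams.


Wd = Ww * (1 - MC/100)
= 346.11 * (1 - 26.83/100)
= 253.2487 g

253.2487 g


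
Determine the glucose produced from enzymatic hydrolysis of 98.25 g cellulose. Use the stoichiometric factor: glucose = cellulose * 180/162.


glucose = cellulose * 180/162
= 98.25 * 180/162
= 109.1667 g

109.1667 g


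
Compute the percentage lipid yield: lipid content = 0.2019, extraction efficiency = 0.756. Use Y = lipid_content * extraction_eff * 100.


Y = lipid_content * extraction_eff * 100
= 0.2019 * 0.756 * 100
= 15.2636%

15.2636%


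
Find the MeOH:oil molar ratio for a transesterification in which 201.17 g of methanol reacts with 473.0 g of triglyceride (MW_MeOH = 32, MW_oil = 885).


Molar ratio = n_MeOH / n_oil = (MeOH/32) / (oil/885) = (MeOH * 885) / (32 * oil)
= (201.17 * 885) / (32 * 473.0)
= 11.7624

11.7624


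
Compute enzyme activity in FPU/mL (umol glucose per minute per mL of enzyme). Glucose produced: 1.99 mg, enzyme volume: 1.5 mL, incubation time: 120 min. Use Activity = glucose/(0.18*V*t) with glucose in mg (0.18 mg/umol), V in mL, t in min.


Activity = glucose_mg / (0.18 mg/umol * V_mL * t_min)
= 1.99 / (0.18 * 1.5 * 120)
= 0.0614 FPU/mL

0.0614 FPU/mL


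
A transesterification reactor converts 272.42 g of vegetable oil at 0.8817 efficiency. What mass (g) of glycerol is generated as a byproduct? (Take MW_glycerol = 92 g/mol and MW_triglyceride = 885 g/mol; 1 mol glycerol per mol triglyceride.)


glycerol = oil * conv * (92/885)
= 272.42 * 0.8817 * 92 / 885
= 24.9692 g

24.9692 g


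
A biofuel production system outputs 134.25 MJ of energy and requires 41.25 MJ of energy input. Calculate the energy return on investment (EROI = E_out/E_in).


EROI = E_out / E_in
= 134.25 / 41.25
= 3.2545

3.2545


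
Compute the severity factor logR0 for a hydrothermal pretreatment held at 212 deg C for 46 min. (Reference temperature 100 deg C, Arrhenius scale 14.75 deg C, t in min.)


logR0 = log10(t * exp((T - 100) / 14.75))
= log10(46 * exp((212 - 100) / 14.75))
= 4.9605

4.9605


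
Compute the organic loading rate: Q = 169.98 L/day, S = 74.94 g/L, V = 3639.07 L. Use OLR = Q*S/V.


OLR = Q * S / V
= 169.98 * 74.94 / 3639.07
= 3.5004 g/L/day

3.5004 g/L/day


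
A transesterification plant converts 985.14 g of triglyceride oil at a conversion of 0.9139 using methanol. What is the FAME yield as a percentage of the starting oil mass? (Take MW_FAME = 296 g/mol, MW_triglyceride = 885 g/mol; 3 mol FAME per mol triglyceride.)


m_FAME = oil * conv * (3 * 296 / 885) = oil * conv * (888/885)
= 985.14 * 0.9139 * 888 / 885
= 903.3714 g
Y = m_FAME / oil * 100 = conv * (888/885) * 100
= 0.9139 * 888 / 885 * 100
= 91.70%

91.70%


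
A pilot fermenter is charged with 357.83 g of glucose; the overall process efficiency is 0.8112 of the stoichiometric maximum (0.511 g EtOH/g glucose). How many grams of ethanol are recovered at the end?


Actual ethanol: m = 0.511 * 357.83 * 0.8112
m = 148.3288 g

148.3288 g


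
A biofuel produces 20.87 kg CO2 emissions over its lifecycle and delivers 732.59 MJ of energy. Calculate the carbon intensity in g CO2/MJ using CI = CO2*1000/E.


CI = CO2 * 1000 / E
= 20.87 * 1000 / 732.59
= 28.4880 g CO2/MJ

28.4880 g CO2/MJ


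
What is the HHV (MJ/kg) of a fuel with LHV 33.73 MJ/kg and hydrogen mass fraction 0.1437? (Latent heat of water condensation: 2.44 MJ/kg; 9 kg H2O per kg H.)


HHV = LHV + H_frac * 9 * 2.44
= 33.73 + 0.1437 * 9 * 2.44
= 36.8857 MJ/kg

36.8857 MJ/kg


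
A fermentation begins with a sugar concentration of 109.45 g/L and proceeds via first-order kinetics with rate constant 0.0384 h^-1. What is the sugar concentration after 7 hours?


S = S0 * exp(-k * t)
S = 109.45 * exp(-0.0384 * 7)
S = 83.6522 g/L

83.6522 g/L


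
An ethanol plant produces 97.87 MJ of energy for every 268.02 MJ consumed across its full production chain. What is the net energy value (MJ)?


NEV = E_out - E_in
= 97.87 - 268.02
= -170.1500 MJ

-170.1500 MJ


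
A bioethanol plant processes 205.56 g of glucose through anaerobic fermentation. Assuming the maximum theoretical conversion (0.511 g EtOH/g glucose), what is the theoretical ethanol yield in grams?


Theoretical ethanol yield: m_EtOH = 0.511 * m_glucose
m_EtOH = 0.511 * 205.56 = 105.0412 g

105.0412 g


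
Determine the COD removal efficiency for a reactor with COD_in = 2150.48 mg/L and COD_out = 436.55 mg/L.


eta = (COD_in - COD_out) / COD_in * 100
= (2150.48 - 436.55) / 2150.48 * 100
= 79.6999%

79.6999%


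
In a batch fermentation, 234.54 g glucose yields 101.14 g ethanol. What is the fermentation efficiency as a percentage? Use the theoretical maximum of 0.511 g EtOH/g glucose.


Fermentation efficiency = (actual / (0.511 * glucose)) * 100
= (101.14 / (0.511 * 234.54)) * 100
= 84.3889%

84.3889%


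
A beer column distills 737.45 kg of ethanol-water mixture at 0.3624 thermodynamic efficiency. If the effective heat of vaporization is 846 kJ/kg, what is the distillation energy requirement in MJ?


E = m * 846 / (eta * 1000)
= 737.45 * 846 / (0.3624 * 1000)
= 1721.5306 MJ

1721.5306 MJ


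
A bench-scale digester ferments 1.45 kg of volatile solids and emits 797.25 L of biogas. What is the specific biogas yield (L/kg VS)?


Y = V / VS
= 797.25 / 1.45
= 549.8276 L/kg VS

549.8276 L/kg VS


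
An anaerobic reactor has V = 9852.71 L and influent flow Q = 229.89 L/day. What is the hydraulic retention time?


HRT = V / Q
= 9852.71 / 229.89
= 42.8584 days

42.8584 days


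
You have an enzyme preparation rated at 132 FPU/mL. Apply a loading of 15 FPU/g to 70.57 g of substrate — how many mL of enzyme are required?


V = dosage * m_sub / activity
V = 15 * 70.57 / 132
V = 8.0193 mL

8.0193 mL


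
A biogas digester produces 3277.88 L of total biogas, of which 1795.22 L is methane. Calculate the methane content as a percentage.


CH4% = V_CH4 / V_total * 100
= 1795.22 / 3277.88 * 100
= 54.7677%

54.7677%


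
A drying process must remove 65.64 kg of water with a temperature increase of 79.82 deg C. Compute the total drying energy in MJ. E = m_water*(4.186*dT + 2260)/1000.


E = m_water * (4.186 * dT + 2260) / 1000
= 65.64 * (4.186 * 79.82 + 2260) / 1000
= 170.2785 MJ

170.2785 MJ


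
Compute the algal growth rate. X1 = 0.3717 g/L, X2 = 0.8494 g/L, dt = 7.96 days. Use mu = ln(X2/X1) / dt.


mu = ln(X2/X1) / dt
= ln(0.8494/0.3717) / 7.96
= 0.1038 per day

0.1038 per day


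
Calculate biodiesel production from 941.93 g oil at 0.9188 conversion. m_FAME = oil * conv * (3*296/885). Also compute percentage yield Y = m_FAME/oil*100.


m_FAME = oil * conv * (3 * 296 / 885) = oil * conv * (888/885)
= 941.93 * 0.9188 * 888 / 885
= 868.3790 g
Y = m_FAME / oil * 100 = conv * (888/885) * 100
= 0.9188 * 888 / 885 * 100
= 92.19%

868.3790 g FAME; Y = 92.19%


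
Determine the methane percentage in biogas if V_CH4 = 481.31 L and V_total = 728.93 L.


CH4% = V_CH4 / V_total * 100
= 481.31 / 728.93 * 100
= 66.0297%

66.0297%


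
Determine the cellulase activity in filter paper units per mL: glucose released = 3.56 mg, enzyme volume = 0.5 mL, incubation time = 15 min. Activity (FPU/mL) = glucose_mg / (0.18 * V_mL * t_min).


Activity = glucose_mg / (0.18 mg/umol * V_mL * t_min)
= 3.56 / (0.18 * 0.5 * 15)
= 2.6370 FPU/mL

2.6370 FPU/mL


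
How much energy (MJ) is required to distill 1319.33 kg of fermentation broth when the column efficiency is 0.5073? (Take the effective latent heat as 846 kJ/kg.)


E = m * 846 / (eta * 1000)
= 1319.33 * 846 / (0.5073 * 1000)
= 2200.1837 MJ

2200.1837 MJ


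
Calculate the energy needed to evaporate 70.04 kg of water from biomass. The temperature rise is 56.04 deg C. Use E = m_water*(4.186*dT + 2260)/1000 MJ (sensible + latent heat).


E = m_water * (4.186 * dT + 2260) / 1000
= 70.04 * (4.186 * 56.04 + 2260) / 1000
= 174.7206 MJ

174.7206 MJ


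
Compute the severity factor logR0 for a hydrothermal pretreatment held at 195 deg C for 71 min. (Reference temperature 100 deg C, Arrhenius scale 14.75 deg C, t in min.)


logR0 = log10(t * exp((T - 100) / 14.75))
= log10(71 * exp((195 - 100) / 14.75))
= 4.6484

4.6484


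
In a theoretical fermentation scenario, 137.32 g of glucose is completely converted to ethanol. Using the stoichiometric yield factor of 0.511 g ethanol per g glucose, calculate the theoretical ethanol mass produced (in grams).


Theoretical ethanol yield: m_EtOH = 0.511 * m_glucose
m_EtOH = 0.511 * 137.32 = 70.1705 g

70.1705 g


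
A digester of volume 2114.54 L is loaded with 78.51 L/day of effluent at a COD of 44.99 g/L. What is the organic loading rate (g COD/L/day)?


OLR = Q * S / V
= 78.51 * 44.99 / 2114.54
= 1.6704 g/L/day

1.6704 g/L/day


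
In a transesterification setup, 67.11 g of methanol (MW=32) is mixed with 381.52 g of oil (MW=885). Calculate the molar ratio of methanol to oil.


Molar ratio = n_MeOH / n_oil = (MeOH/32) / (oil/885) = (MeOH * 885) / (32 * oil)
= (67.11 * 885) / (32 * 381.52)
= 4.8648

4.8648


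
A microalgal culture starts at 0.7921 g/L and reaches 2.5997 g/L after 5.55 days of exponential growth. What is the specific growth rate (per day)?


mu = ln(X2/X1) / dt
= ln(2.5997/0.7921) / 5.55
= 0.2141 per day

0.2141 per day


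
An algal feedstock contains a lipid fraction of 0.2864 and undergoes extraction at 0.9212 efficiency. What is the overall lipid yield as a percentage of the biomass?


Y = lipid_content * extraction_eff * 100
= 0.2864 * 0.9212 * 100
= 26.3832%

26.3832%


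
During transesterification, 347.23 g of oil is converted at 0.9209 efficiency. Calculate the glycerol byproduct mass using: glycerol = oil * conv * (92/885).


glycerol = oil * conv * (92/885)
= 347.23 * 0.9209 * 92 / 885
= 33.2410 g

33.2410 g


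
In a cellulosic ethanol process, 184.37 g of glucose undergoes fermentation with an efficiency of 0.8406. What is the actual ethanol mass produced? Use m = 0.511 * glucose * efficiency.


Actual ethanol: m = 0.511 * 184.37 * 0.8406
m = 79.1955 g

79.1955 g


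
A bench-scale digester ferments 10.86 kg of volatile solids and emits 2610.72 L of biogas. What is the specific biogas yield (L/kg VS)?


Y = V / VS
= 2610.72 / 10.86
= 240.3978 L/kg VS

240.3978 L/kg VS


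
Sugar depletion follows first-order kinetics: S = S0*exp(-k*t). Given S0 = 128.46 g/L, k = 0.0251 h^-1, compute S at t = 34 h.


S = S0 * exp(-k * t)
S = 128.46 * exp(-0.0251 * 34)
S = 54.7194 g/L

54.7194 g/L


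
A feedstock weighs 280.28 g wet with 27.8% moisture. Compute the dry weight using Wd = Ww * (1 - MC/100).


Wd = Ww * (1 - MC/100)
= 280.28 * (1 - 27.8/100)
= 202.3622 g

202.3622 g


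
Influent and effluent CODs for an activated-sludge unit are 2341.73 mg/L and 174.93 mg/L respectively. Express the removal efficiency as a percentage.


eta = (COD_in - COD_out) / COD_in * 100
= (2341.73 - 174.93) / 2341.73 * 100
= 92.5299%

92.5299%


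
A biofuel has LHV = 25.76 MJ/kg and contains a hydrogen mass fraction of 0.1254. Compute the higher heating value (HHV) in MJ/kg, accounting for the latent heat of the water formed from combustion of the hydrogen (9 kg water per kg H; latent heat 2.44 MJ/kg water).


HHV = LHV + H_frac * 9 * 2.44
= 25.76 + 0.1254 * 9 * 2.44
= 28.5138 MJ/kg

28.5138 MJ/kg


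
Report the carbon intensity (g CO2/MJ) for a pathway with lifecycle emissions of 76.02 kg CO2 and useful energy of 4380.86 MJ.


CI = CO2 * 1000 / E
= 76.02 * 1000 / 4380.86
= 17.3528 g CO2/MJ

17.3528 g CO2/MJ


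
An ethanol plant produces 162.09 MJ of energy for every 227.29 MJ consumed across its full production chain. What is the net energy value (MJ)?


NEV = E_out - E_in
= 162.09 - 227.29
= -65.2000 MJ

-65.2000 MJ


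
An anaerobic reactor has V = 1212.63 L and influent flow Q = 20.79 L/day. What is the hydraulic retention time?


HRT = V / Q
= 1212.63 / 20.79
= 58.3276 days

58.3276 days


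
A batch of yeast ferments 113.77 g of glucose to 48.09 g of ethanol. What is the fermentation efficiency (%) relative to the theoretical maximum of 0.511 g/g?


Fermentation efficiency = (actual / (0.511 * glucose)) * 100
= (48.09 / (0.511 * 113.77)) * 100
= 82.7192%

82.7192%


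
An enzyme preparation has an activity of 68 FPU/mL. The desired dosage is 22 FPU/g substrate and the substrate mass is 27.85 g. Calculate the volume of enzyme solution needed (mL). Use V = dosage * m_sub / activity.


V = dosage * m_sub / activity
V = 22 * 27.85 / 68
V = 9.0103 mL

9.0103 mL


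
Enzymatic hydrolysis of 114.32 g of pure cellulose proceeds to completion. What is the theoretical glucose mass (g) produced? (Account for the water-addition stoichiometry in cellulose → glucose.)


glucose = cellulose * 180/162
= 114.32 * 180/162
= 127.0222 g

127.0222 g


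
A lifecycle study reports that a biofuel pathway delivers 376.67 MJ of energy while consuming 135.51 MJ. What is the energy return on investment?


EROI = E_out / E_in
= 376.67 / 135.51
= 2.7796

2.7796


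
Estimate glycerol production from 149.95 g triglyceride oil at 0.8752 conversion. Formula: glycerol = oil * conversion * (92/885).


glycerol = oil * conv * (92/885)
= 149.95 * 0.8752 * 92 / 885
= 13.6426 g

13.6426 g


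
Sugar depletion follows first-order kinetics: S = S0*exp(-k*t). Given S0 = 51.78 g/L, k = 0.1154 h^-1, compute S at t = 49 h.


S = S0 * exp(-k * t)
S = 51.78 * exp(-0.1154 * 49)
S = 0.1813 g/L

0.1813 g/L


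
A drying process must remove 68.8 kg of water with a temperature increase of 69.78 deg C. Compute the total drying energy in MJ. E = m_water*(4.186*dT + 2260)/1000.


E = m_water * (4.186 * dT + 2260) / 1000
= 68.8 * (4.186 * 69.78 + 2260) / 1000
= 175.5844 MJ

175.5844 MJ


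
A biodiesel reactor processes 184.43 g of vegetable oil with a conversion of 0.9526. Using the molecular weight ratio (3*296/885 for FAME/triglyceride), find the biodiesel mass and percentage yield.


m_FAME = oil * conv * (3 * 296 / 885) = oil * conv * (888/885)
= 184.43 * 0.9526 * 888 / 885
= 176.2836 g
Y = m_FAME / oil * 100 = conv * (888/885) * 100
= 0.9526 * 888 / 885 * 100
= 95.58%

176.2836 g FAME; Y = 95.58%


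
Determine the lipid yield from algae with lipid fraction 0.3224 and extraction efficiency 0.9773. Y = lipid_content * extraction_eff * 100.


Y = lipid_content * extraction_eff * 100
= 0.3224 * 0.9773 * 100
= 31.5082%

31.5082%


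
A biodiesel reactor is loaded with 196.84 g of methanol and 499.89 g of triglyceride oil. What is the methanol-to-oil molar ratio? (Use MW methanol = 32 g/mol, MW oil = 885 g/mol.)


Molar ratio = n_MeOH / n_oil = (MeOH/32) / (oil/885) = (MeOH * 885) / (32 * oil)
= (196.84 * 885) / (32 * 499.89)
= 10.8901

10.8901


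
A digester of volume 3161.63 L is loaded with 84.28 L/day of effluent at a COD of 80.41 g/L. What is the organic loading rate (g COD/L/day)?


OLR = Q * S / V
= 84.28 * 80.41 / 3161.63
= 2.1435 g/L/day

2.1435 g/L/day


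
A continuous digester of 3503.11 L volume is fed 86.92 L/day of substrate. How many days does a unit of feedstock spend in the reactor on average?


HRT = V / Q
= 3503.11 / 86.92
= 40.3027 days

40.3027 days


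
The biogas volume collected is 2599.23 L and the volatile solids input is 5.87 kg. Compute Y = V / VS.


Y = V / VS
= 2599.23 / 5.87
= 442.7990 L/kg VS

442.7990 L/kg VS


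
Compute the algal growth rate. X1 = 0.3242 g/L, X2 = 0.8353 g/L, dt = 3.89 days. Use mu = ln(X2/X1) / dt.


mu = ln(X2/X1) / dt
= ln(0.8353/0.3242) / 3.89
= 0.2433 per day

0.2433 per day


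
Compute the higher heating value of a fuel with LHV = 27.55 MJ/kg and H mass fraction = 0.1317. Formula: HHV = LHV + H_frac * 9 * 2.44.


HHV = LHV + H_frac * 9 * 2.44
= 27.55 + 0.1317 * 9 * 2.44
= 30.4421 MJ/kg

30.4421 MJ/kg


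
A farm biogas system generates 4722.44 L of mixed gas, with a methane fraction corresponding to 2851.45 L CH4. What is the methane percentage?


CH4% = V_CH4 / V_total * 100
= 2851.45 / 4722.44 * 100
= 60.3809%

60.3809%


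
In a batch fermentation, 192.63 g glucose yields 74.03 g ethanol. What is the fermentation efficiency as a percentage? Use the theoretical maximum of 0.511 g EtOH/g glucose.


Fermentation efficiency = (actual / (0.511 * glucose)) * 100
= (74.03 / (0.511 * 192.63)) * 100
= 75.2078%

75.2078%


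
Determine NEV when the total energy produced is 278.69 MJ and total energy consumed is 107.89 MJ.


NEV = E_out - E_in
= 278.69 - 107.89
= 170.8000 MJ

170.8000 MJ


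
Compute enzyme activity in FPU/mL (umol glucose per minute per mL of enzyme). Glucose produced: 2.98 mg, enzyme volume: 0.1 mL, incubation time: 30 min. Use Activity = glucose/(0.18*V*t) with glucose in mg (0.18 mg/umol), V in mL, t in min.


Activity = glucose_mg / (0.18 mg/umol * V_mL * t_min)
= 2.98 / (0.18 * 0.1 * 30)
= 5.5185 FPU/mL

5.5185 FPU/mL


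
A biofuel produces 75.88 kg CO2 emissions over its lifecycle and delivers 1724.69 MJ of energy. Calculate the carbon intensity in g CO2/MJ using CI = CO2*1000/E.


CI = CO2 * 1000 / E
= 75.88 * 1000 / 1724.69
= 43.9963 g CO2/MJ

43.9963 g CO2/MJ


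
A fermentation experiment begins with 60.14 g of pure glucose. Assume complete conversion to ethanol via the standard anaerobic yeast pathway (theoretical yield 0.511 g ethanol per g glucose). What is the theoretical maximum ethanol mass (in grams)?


Theoretical ethanol yield: m_EtOH = 0.511 * m_glucose
m_EtOH = 0.511 * 60.14 = 30.7315 g

30.7315 g


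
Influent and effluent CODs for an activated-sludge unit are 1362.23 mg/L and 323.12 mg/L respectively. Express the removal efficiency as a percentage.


eta = (COD_in - COD_out) / COD_in * 100
= (1362.23 - 323.12) / 1362.23 * 100
= 76.2801%

76.2801%


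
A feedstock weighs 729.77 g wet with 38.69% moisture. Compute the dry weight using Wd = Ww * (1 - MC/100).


Wd = Ww * (1 - MC/100)
= 729.77 * (1 - 38.69/100)
= 447.4220 g

447.4220 g


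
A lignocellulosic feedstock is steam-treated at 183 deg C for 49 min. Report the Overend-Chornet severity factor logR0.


logR0 = log10(t * exp((T - 100) / 14.75))
= log10(49 * exp((183 - 100) / 14.75))
= 4.1340

4.1340


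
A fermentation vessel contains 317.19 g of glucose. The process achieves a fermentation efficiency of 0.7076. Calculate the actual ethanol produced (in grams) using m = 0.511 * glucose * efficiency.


Actual ethanol: m = 0.511 * 317.19 * 0.7076
m = 114.6907 g

114.6907 g


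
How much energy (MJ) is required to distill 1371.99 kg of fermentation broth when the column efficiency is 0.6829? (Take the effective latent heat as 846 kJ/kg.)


E = m * 846 / (eta * 1000)
= 1371.99 * 846 / (0.6829 * 1000)
= 1699.6684 MJ

1699.6684 MJ


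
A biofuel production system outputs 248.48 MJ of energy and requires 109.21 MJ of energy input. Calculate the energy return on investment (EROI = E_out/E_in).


EROI = E_out / E_in
= 248.48 / 109.21
= 2.2752

2.2752


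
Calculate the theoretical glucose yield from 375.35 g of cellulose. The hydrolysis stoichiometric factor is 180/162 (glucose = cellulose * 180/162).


glucose = cellulose * 180/162
= 375.35 * 180/162
= 417.0556 g

417.0556 g


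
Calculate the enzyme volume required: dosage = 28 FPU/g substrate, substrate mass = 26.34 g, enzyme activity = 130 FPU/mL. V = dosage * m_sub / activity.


V = dosage * m_sub / activity
V = 28 * 26.34 / 130
V = 5.6732 mL

5.6732 mL


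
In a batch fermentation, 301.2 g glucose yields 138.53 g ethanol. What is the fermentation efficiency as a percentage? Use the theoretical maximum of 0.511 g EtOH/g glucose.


Fermentation efficiency = (actual / (0.511 * glucose)) * 100
= (138.53 / (0.511 * 301.2)) * 100
= 90.0053%

90.0053%


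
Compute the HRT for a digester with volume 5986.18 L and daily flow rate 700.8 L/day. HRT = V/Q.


HRT = V / Q
= 5986.18 / 700.8
= 8.5419 days

8.5419 days


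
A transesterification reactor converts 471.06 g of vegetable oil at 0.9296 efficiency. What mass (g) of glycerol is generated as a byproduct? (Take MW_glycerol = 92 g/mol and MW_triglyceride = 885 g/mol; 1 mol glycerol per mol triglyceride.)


glycerol = oil * conv * (92/885)
= 471.06 * 0.9296 * 92 / 885
= 45.5215 g

45.5215 g


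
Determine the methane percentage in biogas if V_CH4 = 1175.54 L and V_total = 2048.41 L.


CH4% = V_CH4 / V_total * 100
= 1175.54 / 2048.41 * 100
= 57.3879%

57.3879%


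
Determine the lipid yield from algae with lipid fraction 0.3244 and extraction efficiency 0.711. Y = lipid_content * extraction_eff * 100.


Y = lipid_content * extraction_eff * 100
= 0.3244 * 0.711 * 100
= 23.0648%

23.0648%


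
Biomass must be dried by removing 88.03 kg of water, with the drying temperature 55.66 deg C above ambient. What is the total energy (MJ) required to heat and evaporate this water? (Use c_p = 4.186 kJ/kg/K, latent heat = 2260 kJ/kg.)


E = m_water * (4.186 * dT + 2260) / 1000
= 88.03 * (4.186 * 55.66 + 2260) / 1000
= 219.4582 MJ

219.4582 MJ


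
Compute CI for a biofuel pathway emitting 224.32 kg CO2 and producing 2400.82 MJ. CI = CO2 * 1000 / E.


CI = CO2 * 1000 / E
= 224.32 * 1000 / 2400.82
= 93.4347 g CO2/MJ

93.4347 g CO2/MJ


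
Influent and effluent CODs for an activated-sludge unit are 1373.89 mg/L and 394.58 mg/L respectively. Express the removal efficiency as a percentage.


eta = (COD_in - COD_out) / COD_in * 100
= (1373.89 - 394.58) / 1373.89 * 100
= 71.2801%

71.2801%


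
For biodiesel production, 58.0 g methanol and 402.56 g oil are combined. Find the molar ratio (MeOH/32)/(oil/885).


Molar ratio = n_MeOH / n_oil = (MeOH/32) / (oil/885) = (MeOH * 885) / (32 * oil)
= (58.0 * 885) / (32 * 402.56)
= 3.9847

3.9847


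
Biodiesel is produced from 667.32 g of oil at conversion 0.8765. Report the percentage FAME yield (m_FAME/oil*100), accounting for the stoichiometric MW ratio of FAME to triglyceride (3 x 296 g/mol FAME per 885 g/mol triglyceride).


m_FAME = oil * conv * (3 * 296 / 885) = oil * conv * (888/885)
= 667.32 * 0.8765 * 888 / 885
= 586.8887 g
Y = m_FAME / oil * 100 = conv * (888/885) * 100
= 0.8765 * 888 / 885 * 100
= 87.95%

87.95%


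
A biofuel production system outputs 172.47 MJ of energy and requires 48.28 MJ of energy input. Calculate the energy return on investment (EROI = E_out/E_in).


EROI = E_out / E_in
= 172.47 / 48.28
= 3.5723

3.5723


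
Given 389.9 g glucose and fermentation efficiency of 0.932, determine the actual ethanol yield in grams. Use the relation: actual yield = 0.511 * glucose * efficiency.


Actual ethanol: m = 0.511 * 389.9 * 0.932
m = 185.6907 g

185.6907 g


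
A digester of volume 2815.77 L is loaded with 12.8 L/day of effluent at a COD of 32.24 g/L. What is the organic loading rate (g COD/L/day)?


OLR = Q * S / V
= 12.8 * 32.24 / 2815.77
= 0.1466 g/L/day

0.1466 g/L/day


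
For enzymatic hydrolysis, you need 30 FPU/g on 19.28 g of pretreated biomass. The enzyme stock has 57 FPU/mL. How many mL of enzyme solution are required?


V = dosage * m_sub / activity
V = 30 * 19.28 / 57
V = 10.1474 mL

10.1474 mL


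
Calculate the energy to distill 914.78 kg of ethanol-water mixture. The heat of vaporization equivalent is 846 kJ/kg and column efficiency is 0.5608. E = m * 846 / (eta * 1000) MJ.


E = m * 846 / (eta * 1000)
= 914.78 * 846 / (0.5608 * 1000)
= 1379.9998 MJ

1379.9998 MJ


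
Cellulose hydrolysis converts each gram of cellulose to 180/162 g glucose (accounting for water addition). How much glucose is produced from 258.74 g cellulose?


glucose = cellulose * 180/162
= 258.74 * 180/162
= 287.4889 g

287.4889 g


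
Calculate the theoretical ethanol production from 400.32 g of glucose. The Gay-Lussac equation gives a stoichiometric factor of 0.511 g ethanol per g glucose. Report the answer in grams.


Theoretical ethanol yield: m_EtOH = 0.511 * m_glucose
m_EtOH = 0.511 * 400.32 = 204.5635 g

204.5635 g


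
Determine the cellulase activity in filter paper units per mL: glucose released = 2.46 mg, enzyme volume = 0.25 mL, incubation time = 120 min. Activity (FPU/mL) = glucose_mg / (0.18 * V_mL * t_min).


Activity = glucose_mg / (0.18 mg/umol * V_mL * t_min)
= 2.46 / (0.18 * 0.25 * 120)
= 0.4556 FPU/mL

0.4556 FPU/mL


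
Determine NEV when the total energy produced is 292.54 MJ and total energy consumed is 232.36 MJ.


NEV = E_out - E_in
= 292.54 - 232.36
= 60.1800 MJ

60.1800 MJ


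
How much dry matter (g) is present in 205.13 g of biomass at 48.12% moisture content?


Wd = Ww * (1 - MC/100)
= 205.13 * (1 - 48.12/100)
= 106.4214 g

106.4214 g


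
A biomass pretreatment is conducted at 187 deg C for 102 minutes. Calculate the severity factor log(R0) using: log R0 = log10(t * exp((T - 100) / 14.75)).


logR0 = log10(t * exp((T - 100) / 14.75))
= log10(102 * exp((187 - 100) / 14.75))
= 4.5702

4.5702


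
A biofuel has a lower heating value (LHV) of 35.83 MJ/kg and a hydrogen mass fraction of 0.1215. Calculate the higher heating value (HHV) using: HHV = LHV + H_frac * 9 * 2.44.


HHV = LHV + H_frac * 9 * 2.44
= 35.83 + 0.1215 * 9 * 2.44
= 38.4981 MJ/kg

38.4981 MJ/kg


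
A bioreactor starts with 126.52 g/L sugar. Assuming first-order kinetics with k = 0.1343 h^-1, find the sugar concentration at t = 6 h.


S = S0 * exp(-k * t)
S = 126.52 * exp(-0.1343 * 6)
S = 56.5203 g/L

56.5203 g/L


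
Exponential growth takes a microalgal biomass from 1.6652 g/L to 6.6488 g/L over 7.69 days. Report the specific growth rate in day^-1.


mu = ln(X2/X1) / dt
= ln(6.6488/1.6652) / 7.69
= 0.1800 per day

0.1800 per day


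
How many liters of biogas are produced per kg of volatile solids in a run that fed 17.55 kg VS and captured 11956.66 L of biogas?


Y = V / VS
= 11956.66 / 17.55
= 681.2912 L/kg VS

681.2912 L/kg VS


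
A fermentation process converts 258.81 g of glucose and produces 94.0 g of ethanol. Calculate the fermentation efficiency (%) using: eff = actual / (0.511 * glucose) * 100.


Fermentation efficiency = (actual / (0.511 * glucose)) * 100
= (94.0 / (0.511 * 258.81)) * 100
= 71.0765%

71.0765%


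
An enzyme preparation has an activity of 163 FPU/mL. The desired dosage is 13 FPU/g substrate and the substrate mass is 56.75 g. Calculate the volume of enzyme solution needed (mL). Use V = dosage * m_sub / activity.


V = dosage * m_sub / activity
V = 13 * 56.75 / 163
V = 4.5261 mL

4.5261 mL


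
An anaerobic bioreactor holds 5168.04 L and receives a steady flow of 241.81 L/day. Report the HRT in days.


HRT = V / Q
= 5168.04 / 241.81
= 21.3723 days

21.3723 days


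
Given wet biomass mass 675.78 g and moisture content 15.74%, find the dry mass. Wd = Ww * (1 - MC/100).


Wd = Ww * (1 - MC/100)
= 675.78 * (1 - 15.74/100)
= 569.4122 g

569.4122 g


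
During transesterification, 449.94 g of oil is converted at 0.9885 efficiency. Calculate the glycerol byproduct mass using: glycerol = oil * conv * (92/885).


glycerol = oil * conv * (92/885)
= 449.94 * 0.9885 * 92 / 885
= 46.2355 g

46.2355 g
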